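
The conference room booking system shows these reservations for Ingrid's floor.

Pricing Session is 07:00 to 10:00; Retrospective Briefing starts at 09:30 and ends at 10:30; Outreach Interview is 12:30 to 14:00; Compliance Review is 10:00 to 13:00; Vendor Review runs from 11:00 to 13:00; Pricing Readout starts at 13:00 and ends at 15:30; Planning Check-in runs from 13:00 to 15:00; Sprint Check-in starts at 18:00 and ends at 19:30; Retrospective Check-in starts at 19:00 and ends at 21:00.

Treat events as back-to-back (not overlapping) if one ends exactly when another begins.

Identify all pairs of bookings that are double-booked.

Compliance Review & Outreach Interview, Compliance Review & Retrospective Briefing, Compliance Review & Vendor Review, Outreach Interview & Planning Check-in, Outreach Interview & Pricing Readout, Outreach Interview & Vendor Review, Planning Check-in & Pricing Readout, Pricing Session & Retrospective Briefing, Retrospective Check-in & Sprint Check-in

Check each pair: they overlap iff neither finishes before the other starts.
Sorted by start: Pricing Session, Retrospective Briefing, Compliance Review, Vendor Review, Outreach Interview, Pricing Readout, Planning Check-in, Sprint Check-in, Retrospective Check-in.
Retrospective Briefing starts before Pricing Session ends → Pricing Session and Retrospective Briefing overlap.
Compliance Review starts exactly when Pricing Session ends (back-to-back, no overlap); Pricing Session is clear from here.
Compliance Review starts before Retrospective Briefing ends → Retrospective Briefing and Compliance Review overlap.
Vendor Review starts after Retrospective Briefing ends; Retrospective Briefing is clear from here.
Vendor Review starts before Compliance Review ends → Compliance Review and Vendor Review overlap.
Outreach Interview starts before Compliance Review ends → Compliance Review and Outreach Interview overlap.
Pricing Readout starts exactly when Compliance Review ends (back-to-back, no overlap); Compliance Review is clear from here.
Outreach Interview starts before Vendor Review ends → Vendor Review and Outreach Interview overlap.
Pricing Readout starts exactly when Vendor Review ends (back-to-back, no overlap); Vendor Review is clear from here.
Pricing Readout starts before Outreach Interview ends → Outreach Interview and Pricing Readout overlap.
Planning Check-in starts before Outreach Interview ends → Outreach Interview and Planning Check-in overlap.
Sprint Check-in starts after Outreach Interview ends; Outreach Interview is clear from here.
Planning Check-in starts before Pricing Readout ends → Pricing Readout and Planning Check-in overlap.
Sprint Check-in starts after Pricing Readout ends; Pricing Readout is clear from here.
Sprint Check-in starts after Planning Check-in ends; Planning Check-in is clear from here.
Retrospective Check-in starts before Sprint Check-in ends → Sprint Check-in and Retrospective Check-in overlap.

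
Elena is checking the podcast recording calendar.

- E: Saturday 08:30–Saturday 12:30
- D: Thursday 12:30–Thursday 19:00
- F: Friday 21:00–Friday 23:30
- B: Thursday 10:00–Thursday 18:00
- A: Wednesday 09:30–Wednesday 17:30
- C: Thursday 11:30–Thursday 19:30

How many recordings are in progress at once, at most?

Sweep the timeline, counting +1 at each start and −1 at each end (ends before starts at a tie):
Wednesday 09:30 start A → 1
Wednesday 17:30 end A → 0
Thursday 10:00 start B → 1
Thursday 11:30 start C → 2
Thursday 12:30 start D → 3
Thursday 18:00 end B → 2
Thursday 19:00 end D → 1
Thursday 19:30 end C → 0
Friday 21:00 start F → 1
Friday 23:30 end F → 0
Saturday 08:30 start E → 1
Saturday 12:30 end E → 0
Peak is 3, at Thursday 12:30 (B, C, D).

3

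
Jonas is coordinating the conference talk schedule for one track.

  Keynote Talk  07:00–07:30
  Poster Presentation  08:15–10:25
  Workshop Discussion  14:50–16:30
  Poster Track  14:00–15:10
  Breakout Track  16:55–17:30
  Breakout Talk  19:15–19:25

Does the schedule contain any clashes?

Yes

Sorted by start: Keynote Talk, Poster Presentation, Poster Track, Workshop Discussion, Breakout Track, Breakout Talk.
Poster Presentation starts after Keynote Talk ends, so Keynote Talk has no further overlaps.
Poster Track starts after Poster Presentation ends, so Poster Presentation has no further overlaps.
Workshop Discussion starts before Poster Track ends → Poster Track and Workshop Discussion overlap.
That's a conflict, so the schedule is not conflict-free.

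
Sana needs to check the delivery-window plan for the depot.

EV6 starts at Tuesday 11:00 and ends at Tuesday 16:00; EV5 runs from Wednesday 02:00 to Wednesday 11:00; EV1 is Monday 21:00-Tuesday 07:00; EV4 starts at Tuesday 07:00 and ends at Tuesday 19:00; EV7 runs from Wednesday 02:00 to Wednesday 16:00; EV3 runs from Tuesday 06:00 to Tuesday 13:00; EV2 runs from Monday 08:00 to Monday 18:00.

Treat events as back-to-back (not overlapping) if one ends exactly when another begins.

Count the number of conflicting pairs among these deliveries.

5

Sorted by start: EV2, EV1, EV3, EV4, EV6, EV5, EV7.
EV1 starts after EV2 ends, so EV2 has no further overlaps.
EV3 starts before EV1 ends → EV1 and EV3 overlap.
EV4 starts exactly when EV1 ends (back-to-back, no overlap), so EV1 has no further overlaps.
EV4 starts before EV3 ends → EV3 and EV4 overlap.
EV6 starts before EV3 ends → EV3 and EV6 overlap.
EV5 starts after EV3 ends, so EV3 has no further overlaps.
EV6 starts before EV4 ends → EV4 and EV6 overlap.
EV5 starts after EV4 ends, so EV4 has no further overlaps.
EV5 starts after EV6 ends, so EV6 has no further overlaps.
EV7 starts before EV5 ends → EV5 and EV7 overlap.
Overlapping pairs: EV1 & EV3, EV3 & EV4, EV3 & EV6, EV4 & EV6, EV5 & EV7 — 5 in total.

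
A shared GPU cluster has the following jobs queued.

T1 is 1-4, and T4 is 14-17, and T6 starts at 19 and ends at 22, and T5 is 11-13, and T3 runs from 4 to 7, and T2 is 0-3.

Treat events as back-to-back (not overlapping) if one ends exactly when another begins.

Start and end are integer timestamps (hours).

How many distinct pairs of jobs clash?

Sorted by start: T2, T1, T3, T5, T4, T6.
T1 starts before T2 ends → T2 and T1 overlap.
T3 starts after T2 ends, so nothing later overlaps T2 either.
T3 starts exactly when T1 ends (back-to-back, no overlap), so nothing later overlaps T1 either.
T5 starts after T3 ends, so nothing later overlaps T3 either.
T4 starts after T5 ends, so nothing later overlaps T5 either.
T6 starts after T4 ends.
Overlapping pairs: T1 & T2 — 1 in total.

1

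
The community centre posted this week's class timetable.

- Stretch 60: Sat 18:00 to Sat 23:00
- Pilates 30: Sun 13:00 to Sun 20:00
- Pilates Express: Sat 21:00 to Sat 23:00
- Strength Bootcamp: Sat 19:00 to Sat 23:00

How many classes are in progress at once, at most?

3

Sweep the timeline, counting +1 at each start and −1 at each end (ends before starts at a tie):
Sat 18:00 start Stretch 60 → 1
Sat 19:00 start Strength Bootcamp → 2
Sat 21:00 start Pilates Express → 3
Sat 23:00 end Pilates Express → 2
Sat 23:00 end Strength Bootcamp → 1
Sat 23:00 end Stretch 60 → 0
Sun 13:00 start Pilates 30 → 1
Sun 20:00 end Pilates 30 → 0
Peak is 3, at Sat 21:00 (Pilates Express, Strength Bootcamp, Stretch 60).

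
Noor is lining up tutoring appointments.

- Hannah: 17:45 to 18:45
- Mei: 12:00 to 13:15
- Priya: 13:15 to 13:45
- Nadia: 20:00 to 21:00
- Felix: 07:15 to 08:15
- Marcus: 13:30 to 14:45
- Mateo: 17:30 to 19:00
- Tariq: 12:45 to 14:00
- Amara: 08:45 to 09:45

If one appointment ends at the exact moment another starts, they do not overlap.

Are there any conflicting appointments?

Sorted by start: Felix, Amara, Mei, Tariq, Priya, Marcus, Mateo, Hannah, Nadia.
Amara starts after Felix ends, so Felix has no further overlaps.
Mei starts after Amara ends, so Amara has no further overlaps.
Tariq starts before Mei ends → Mei and Tariq overlap.
That's a conflict, so the schedule is not conflict-free.

Yes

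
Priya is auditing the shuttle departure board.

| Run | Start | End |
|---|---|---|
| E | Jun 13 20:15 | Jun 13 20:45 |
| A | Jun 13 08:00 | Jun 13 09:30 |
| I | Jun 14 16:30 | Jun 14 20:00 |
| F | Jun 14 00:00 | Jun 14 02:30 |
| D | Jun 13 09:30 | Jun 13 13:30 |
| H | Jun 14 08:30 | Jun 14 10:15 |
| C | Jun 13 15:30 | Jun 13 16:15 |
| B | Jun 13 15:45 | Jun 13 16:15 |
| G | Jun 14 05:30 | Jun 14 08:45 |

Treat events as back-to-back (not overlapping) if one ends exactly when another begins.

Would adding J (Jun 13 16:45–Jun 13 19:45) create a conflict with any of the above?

A: ends Jun 13 09:30 at or before J starts Jun 13 16:45 → clear.
D: ends Jun 13 13:30 at or before J starts Jun 13 16:45 → clear.
C: ends Jun 13 16:15 at or before J starts Jun 13 16:45 → clear.
B: ends Jun 13 16:15 at or before J starts Jun 13 16:45 → clear.
E: starts Jun 13 20:15 at or after J ends Jun 13 19:45 → clear.
F: starts Jun 14 00:00 at or after J ends Jun 13 19:45 → clear.
G: starts Jun 14 05:30 at or after J ends Jun 13 19:45 → clear.
H: starts Jun 14 08:30 at or after J ends Jun 13 19:45 → clear.
I: starts Jun 14 16:30 at or after J ends Jun 13 19:45 → clear.

No — it doesn't clash with anything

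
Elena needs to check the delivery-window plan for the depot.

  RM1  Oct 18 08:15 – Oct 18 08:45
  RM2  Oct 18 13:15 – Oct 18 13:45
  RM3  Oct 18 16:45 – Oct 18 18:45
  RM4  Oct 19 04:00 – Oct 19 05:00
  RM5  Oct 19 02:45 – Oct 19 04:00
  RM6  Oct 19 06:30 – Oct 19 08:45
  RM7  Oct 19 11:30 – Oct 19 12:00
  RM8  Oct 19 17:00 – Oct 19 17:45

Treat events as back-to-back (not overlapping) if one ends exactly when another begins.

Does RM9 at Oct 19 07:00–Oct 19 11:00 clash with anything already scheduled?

RM1: ends Oct 18 08:45 at or before RM9 starts Oct 19 07:00 → clear.
RM2: ends Oct 18 13:45 at or before RM9 starts Oct 19 07:00 → clear.
RM3: ends Oct 18 18:45 at or before RM9 starts Oct 19 07:00 → clear.
RM5: ends Oct 19 04:00 at or before RM9 starts Oct 19 07:00 → clear.
RM4: ends Oct 19 05:00 at or before RM9 starts Oct 19 07:00 → clear.
RM6: starts Oct 19 06:30 before RM9 ends Oct 19 11:00, and ends Oct 19 08:45 after RM9 starts Oct 19 07:00 → overlap.
RM7: starts Oct 19 11:30 at or after RM9 ends Oct 19 11:00 → clear.
RM8: starts Oct 19 17:00 at or after RM9 ends Oct 19 11:00 → clear.
RM9 overlaps RM6.

Yes — it overlaps RM6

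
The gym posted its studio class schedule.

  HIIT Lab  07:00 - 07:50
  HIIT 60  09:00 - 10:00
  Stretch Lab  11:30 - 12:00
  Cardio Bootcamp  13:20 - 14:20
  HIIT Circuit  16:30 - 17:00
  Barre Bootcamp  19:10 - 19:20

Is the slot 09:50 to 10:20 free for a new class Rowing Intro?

No — it overlaps HIIT 60

HIIT Lab: ends 07:50 at or before Rowing Intro starts 09:50 → clear.
HIIT 60: starts 09:00 before Rowing Intro ends 10:20, and ends 10:00 after Rowing Intro starts 09:50 → overlap.
Stretch Lab: starts 11:30 at or after Rowing Intro ends 10:20 → clear.
Cardio Bootcamp: starts 13:20 at or after Rowing Intro ends 10:20 → clear.
HIIT Circuit: starts 16:30 at or after Rowing Intro ends 10:20 → clear.
Barre Bootcamp: starts 19:10 at or after Rowing Intro ends 10:20 → clear.
Rowing Intro overlaps HIIT 60.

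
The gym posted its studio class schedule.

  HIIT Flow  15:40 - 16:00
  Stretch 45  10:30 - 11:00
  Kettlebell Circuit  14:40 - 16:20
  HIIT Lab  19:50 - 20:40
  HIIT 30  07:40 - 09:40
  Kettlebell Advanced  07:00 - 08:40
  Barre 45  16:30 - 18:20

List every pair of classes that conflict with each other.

HIIT 30 & Kettlebell Advanced, HIIT Flow & Kettlebell Circuit

Sorted by start: Kettlebell Advanced, HIIT 30, Stretch 45, Kettlebell Circuit, HIIT Flow, Barre 45, HIIT Lab.
HIIT 30 starts before Kettlebell Advanced ends → Kettlebell Advanced and HIIT 30 overlap.
Stretch 45 starts after Kettlebell Advanced ends, so Kettlebell Advanced has no further overlaps.
Stretch 45 starts after HIIT 30 ends, so HIIT 30 has no further overlaps.
Kettlebell Circuit starts after Stretch 45 ends, so Stretch 45 has no further overlaps.
HIIT Flow starts before Kettlebell Circuit ends → Kettlebell Circuit and HIIT Flow overlap.
Barre 45 starts after Kettlebell Circuit ends, so Kettlebell Circuit has no further overlaps.
Barre 45 starts after HIIT Flow ends, so HIIT Flow has no further overlaps.
HIIT Lab starts after Barre 45 ends.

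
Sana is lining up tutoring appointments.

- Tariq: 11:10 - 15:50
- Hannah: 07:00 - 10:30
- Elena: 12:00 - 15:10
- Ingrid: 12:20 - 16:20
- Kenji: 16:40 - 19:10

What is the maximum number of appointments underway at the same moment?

Sort all start/end points and keep a running count:
07:00 start Hannah → 1
10:30 end Hannah → 0
11:10 start Tariq → 1
12:00 start Elena → 2
12:20 start Ingrid → 3
15:10 end Elena → 2
15:50 end Tariq → 1
16:20 end Ingrid → 0
16:40 start Kenji → 1
19:10 end Kenji → 0
Peak is 3, at 12:20 (Elena, Ingrid, Tariq).

3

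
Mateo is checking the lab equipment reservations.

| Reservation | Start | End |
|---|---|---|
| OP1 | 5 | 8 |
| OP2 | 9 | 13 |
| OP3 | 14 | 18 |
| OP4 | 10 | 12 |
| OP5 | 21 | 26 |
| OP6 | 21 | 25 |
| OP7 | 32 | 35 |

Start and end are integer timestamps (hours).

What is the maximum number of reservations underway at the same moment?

2

Sort all start/end points and keep a running count:
5 start OP1 → 1
8 end OP1 → 0
9 start OP2 → 1
10 start OP4 → 2
12 end OP4 → 1
13 end OP2 → 0
14 start OP3 → 1
18 end OP3 → 0
21 start OP5 → 1
21 start OP6 → 2
25 end OP6 → 1
26 end OP5 → 0
32 start OP7 → 1
35 end OP7 → 0
Peak is 2, at 10 (OP2, OP4).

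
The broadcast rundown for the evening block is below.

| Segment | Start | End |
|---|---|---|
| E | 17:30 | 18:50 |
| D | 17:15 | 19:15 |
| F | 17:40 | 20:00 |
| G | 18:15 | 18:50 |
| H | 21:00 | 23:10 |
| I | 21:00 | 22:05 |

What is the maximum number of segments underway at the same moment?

4

Sort all start/end points and keep a running count:
17:15 start D → 1
17:30 start E → 2
17:40 start F → 3
18:15 start G → 4
18:50 end E → 3
18:50 end G → 2
19:15 end D → 1
20:00 end F → 0
21:00 start H → 1
21:00 start I → 2
22:05 end I → 1
23:10 end H → 0
Peak is 4, at 18:15 (D, E, F, G).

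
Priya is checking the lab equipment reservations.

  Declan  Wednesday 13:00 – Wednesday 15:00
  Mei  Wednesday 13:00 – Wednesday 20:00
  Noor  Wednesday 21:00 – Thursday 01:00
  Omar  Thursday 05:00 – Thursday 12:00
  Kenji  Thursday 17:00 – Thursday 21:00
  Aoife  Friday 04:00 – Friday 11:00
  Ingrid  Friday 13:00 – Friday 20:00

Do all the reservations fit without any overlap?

Two intervals overlap when each starts before the other ends.
Sorted by start: Declan, Mei, Noor, Omar, Kenji, Aoife, Ingrid.
Mei starts before Declan ends → Declan and Mei overlap.
That's a conflict, so the schedule is not conflict-free.

No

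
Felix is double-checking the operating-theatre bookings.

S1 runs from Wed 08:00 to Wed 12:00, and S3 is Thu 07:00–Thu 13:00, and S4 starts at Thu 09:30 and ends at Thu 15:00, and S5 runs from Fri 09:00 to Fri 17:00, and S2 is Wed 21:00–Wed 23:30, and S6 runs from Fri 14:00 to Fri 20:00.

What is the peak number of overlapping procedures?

Walk through starts and ends in time order (an end at T is processed before a start at T):
Wed 08:00 start S1 → 1
Wed 12:00 end S1 → 0
Wed 21:00 start S2 → 1
Wed 23:30 end S2 → 0
Thu 07:00 start S3 → 1
Thu 09:30 start S4 → 2
Thu 13:00 end S3 → 1
Thu 15:00 end S4 → 0
Fri 09:00 start S5 → 1
Fri 14:00 start S6 → 2
Fri 17:00 end S5 → 1
Fri 20:00 end S6 → 0
Peak is 2, at Thu 09:30 (S3, S4).

2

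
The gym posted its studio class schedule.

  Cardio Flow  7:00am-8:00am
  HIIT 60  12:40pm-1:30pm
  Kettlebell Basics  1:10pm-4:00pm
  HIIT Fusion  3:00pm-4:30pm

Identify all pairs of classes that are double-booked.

Sorted by start: Cardio Flow, HIIT 60, Kettlebell Basics, HIIT Fusion.
HIIT 60 starts after Cardio Flow ends, so Cardio Flow has no further overlaps.
Kettlebell Basics starts before HIIT 60 ends → HIIT 60 and Kettlebell Basics overlap.
HIIT Fusion starts after HIIT 60 ends.
HIIT Fusion starts before Kettlebell Basics ends → Kettlebell Basics and HIIT Fusion overlap.

HIIT 60 & Kettlebell Basics, HIIT Fusion & Kettlebell Basics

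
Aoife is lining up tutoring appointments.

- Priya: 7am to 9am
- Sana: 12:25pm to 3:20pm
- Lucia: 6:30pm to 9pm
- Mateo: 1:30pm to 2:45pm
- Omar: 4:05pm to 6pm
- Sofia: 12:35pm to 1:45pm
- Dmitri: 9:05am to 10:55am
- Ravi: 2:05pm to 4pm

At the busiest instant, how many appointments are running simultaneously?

Sweep the timeline, counting +1 at each start and −1 at each end (ends before starts at a tie):
7am start Priya → 1
9am end Priya → 0
9:05am start Dmitri → 1
10:55am end Dmitri → 0
12:25pm start Sana → 1
12:35pm start Sofia → 2
1:30pm start Mateo → 3
1:45pm end Sofia → 2
2:05pm start Ravi → 3
2:45pm end Mateo → 2
3:20pm end Sana → 1
4pm end Ravi → 0
4:05pm start Omar → 1
6pm end Omar → 0
6:30pm start Lucia → 1
9pm end Lucia → 0
Peak is 3, at 1:30pm (Mateo, Sana, Sofia).

3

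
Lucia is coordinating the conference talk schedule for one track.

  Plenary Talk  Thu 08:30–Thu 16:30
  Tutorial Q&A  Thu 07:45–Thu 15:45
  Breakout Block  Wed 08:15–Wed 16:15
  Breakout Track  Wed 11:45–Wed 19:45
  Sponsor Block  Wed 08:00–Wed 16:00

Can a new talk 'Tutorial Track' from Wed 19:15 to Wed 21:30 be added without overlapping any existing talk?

Sponsor Block: ends Wed 16:00 at or before Tutorial Track starts Wed 19:15 → clear.
Breakout Block: ends Wed 16:15 at or before Tutorial Track starts Wed 19:15 → clear.
Breakout Track: starts Wed 11:45 before Tutorial Track ends Wed 21:30, and ends Wed 19:45 after Tutorial Track starts Wed 19:15 → overlap.
Tutorial Q&A: starts Thu 07:45 at or after Tutorial Track ends Wed 21:30 → clear.
Plenary Talk: starts Thu 08:30 at or after Tutorial Track ends Wed 21:30 → clear.
Tutorial Track overlaps Breakout Track.

No — it overlaps Breakout Track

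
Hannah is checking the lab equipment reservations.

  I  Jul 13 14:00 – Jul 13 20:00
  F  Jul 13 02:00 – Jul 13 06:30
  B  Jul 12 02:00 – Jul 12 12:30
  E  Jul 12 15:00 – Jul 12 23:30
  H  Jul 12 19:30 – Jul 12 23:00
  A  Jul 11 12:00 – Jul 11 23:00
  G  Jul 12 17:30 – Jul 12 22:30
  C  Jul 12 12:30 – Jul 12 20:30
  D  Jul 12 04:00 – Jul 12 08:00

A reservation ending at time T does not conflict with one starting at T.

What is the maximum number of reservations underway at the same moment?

4

Walk through starts and ends in time order (an end at T is processed before a start at T):
Jul 11 12:00 start A → 1
Jul 11 23:00 end A → 0
Jul 12 02:00 start B → 1
Jul 12 04:00 start D → 2
Jul 12 08:00 end D → 1
Jul 12 12:30 end B → 0
Jul 12 12:30 start C → 1
Jul 12 15:00 start E → 2
Jul 12 17:30 start G → 3
Jul 12 19:30 start H → 4
Jul 12 20:30 end C → 3
Jul 12 22:30 end G → 2
Jul 12 23:00 end H → 1
Jul 12 23:30 end E → 0
Jul 13 02:00 start F → 1
Jul 13 06:30 end F → 0
Jul 13 14:00 start I → 1
Jul 13 20:00 end I → 0
Peak is 4, at Jul 12 19:30 (C, E, G, H).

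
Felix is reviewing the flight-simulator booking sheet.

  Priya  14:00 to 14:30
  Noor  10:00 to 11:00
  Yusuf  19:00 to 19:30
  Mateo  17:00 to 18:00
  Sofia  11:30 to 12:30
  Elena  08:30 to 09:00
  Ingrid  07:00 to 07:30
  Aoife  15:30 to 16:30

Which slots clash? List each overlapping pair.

no conflicts

Sorted by start: Ingrid, Elena, Noor, Sofia, Priya, Aoife, Mateo, Yusuf.
Elena starts after Ingrid ends, so Ingrid has no further overlaps.
Noor starts after Elena ends, so Elena has no further overlaps.
Sofia starts after Noor ends, so Noor has no further overlaps.
Priya starts after Sofia ends, so Sofia has no further overlaps.
Aoife starts after Priya ends, so Priya has no further overlaps.
Mateo starts after Aoife ends, so Aoife has no further overlaps.
Yusuf starts after Mateo ends.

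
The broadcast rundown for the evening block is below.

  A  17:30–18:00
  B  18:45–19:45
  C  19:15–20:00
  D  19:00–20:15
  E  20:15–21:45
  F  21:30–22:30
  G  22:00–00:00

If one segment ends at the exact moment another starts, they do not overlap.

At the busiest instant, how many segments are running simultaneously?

3

Sweep the timeline, counting +1 at each start and −1 at each end (ends before starts at a tie):
17:30 start A → 1
18:00 end A → 0
18:45 start B → 1
19:00 start D → 2
19:15 start C → 3
19:45 end B → 2
20:00 end C → 1
20:15 end D → 0
20:15 start E → 1
21:30 start F → 2
21:45 end E → 1
22:00 start G → 2
22:30 end F → 1
00:00 end G → 0
Peak is 3, at 19:15 (B, C, D).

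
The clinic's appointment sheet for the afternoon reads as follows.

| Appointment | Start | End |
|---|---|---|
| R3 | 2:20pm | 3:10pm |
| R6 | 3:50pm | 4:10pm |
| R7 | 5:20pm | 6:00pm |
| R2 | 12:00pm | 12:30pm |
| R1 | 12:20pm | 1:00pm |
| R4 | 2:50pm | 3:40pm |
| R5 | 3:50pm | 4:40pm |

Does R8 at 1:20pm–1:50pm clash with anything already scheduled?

R2: ends 12:30pm at or before R8 starts 1:20pm → clear.
R1: ends 1:00pm at or before R8 starts 1:20pm → clear.
R3: starts 2:20pm at or after R8 ends 1:50pm → clear.
R4: starts 2:50pm at or after R8 ends 1:50pm → clear.
R5: starts 3:50pm at or after R8 ends 1:50pm → clear.
R6: starts 3:50pm at or after R8 ends 1:50pm → clear.
R7: starts 5:20pm at or after R8 ends 1:50pm → clear.

No — it doesn't clash with anything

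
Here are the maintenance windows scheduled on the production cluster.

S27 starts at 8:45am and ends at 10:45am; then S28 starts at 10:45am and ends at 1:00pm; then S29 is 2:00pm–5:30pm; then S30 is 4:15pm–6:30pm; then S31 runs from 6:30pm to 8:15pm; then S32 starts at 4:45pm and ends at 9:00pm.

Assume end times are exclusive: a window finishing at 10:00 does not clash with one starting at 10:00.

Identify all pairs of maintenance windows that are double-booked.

Sorted by start: S27, S28, S29, S30, S32, S31.
S28 starts exactly when S27 ends (back-to-back, no overlap) — done with S27.
S29 starts after S28 ends — done with S28.
S30 starts before S29 ends → S29 and S30 overlap.
S32 starts before S29 ends → S29 and S32 overlap.
S31 starts after S29 ends.
S32 starts before S30 ends → S30 and S32 overlap.
S31 starts exactly when S30 ends (back-to-back, no overlap).
S31 starts before S32 ends → S32 and S31 overlap.

S29 & S30, S29 & S32, S30 & S32, S31 & S32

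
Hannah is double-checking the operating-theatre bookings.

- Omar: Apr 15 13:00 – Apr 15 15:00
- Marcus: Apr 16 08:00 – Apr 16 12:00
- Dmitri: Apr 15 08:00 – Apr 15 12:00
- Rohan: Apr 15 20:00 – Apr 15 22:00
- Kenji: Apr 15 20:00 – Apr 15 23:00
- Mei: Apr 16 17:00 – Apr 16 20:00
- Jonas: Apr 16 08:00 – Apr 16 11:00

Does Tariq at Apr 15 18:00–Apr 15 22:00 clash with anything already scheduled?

Dmitri: ends Apr 15 12:00 at or before Tariq starts Apr 15 18:00 → clear.
Omar: ends Apr 15 15:00 at or before Tariq starts Apr 15 18:00 → clear.
Rohan: starts Apr 15 20:00 before Tariq ends Apr 15 22:00, and ends Apr 15 22:00 after Tariq starts Apr 15 18:00 → overlap.
Kenji: starts Apr 15 20:00 before Tariq ends Apr 15 22:00, and ends Apr 15 23:00 after Tariq starts Apr 15 18:00 → overlap.
Jonas: starts Apr 16 08:00 at or after Tariq ends Apr 15 22:00 → clear.
Marcus: starts Apr 16 08:00 at or after Tariq ends Apr 15 22:00 → clear.
Mei: starts Apr 16 17:00 at or after Tariq ends Apr 15 22:00 → clear.
Tariq overlaps Rohan, Kenji.

Yes — it overlaps Kenji, Rohan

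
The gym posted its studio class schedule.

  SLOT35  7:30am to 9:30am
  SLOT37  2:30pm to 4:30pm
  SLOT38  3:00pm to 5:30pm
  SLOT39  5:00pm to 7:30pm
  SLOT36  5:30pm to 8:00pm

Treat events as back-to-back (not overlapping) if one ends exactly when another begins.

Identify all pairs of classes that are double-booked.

SLOT36 & SLOT39, SLOT37 & SLOT38, SLOT38 & SLOT39

Sorted by start: SLOT35, SLOT37, SLOT38, SLOT39, SLOT36.
SLOT37 starts after SLOT35 ends; SLOT35 is clear from here.
SLOT38 starts before SLOT37 ends → SLOT37 and SLOT38 overlap.
SLOT39 starts after SLOT37 ends; SLOT37 is clear from here.
SLOT39 starts before SLOT38 ends → SLOT38 and SLOT39 overlap.
SLOT36 starts exactly when SLOT38 ends (back-to-back, no overlap).
SLOT36 starts before SLOT39 ends → SLOT39 and SLOT36 overlap.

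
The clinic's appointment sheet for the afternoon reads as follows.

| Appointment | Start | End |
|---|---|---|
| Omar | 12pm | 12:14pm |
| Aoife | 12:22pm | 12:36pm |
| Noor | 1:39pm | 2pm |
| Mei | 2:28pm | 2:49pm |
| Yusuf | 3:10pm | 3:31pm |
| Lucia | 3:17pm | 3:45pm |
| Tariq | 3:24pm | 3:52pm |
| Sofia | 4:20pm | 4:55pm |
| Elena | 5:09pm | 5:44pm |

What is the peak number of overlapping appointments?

Sweep the timeline, counting +1 at each start and −1 at each end (ends before starts at a tie):
12pm start Omar → 1
12:14pm end Omar → 0
12:22pm start Aoife → 1
12:36pm end Aoife → 0
1:39pm start Noor → 1
2pm end Noor → 0
2:28pm start Mei → 1
2:49pm end Mei → 0
3:10pm start Yusuf → 1
3:17pm start Lucia → 2
3:24pm start Tariq → 3
3:31pm end Yusuf → 2
3:45pm end Lucia → 1
3:52pm end Tariq → 0
4:20pm start Sofia → 1
4:55pm end Sofia → 0
5:09pm start Elena → 1
5:44pm end Elena → 0
Peak is 3, at 3:24pm (Lucia, Tariq, Yusuf).

3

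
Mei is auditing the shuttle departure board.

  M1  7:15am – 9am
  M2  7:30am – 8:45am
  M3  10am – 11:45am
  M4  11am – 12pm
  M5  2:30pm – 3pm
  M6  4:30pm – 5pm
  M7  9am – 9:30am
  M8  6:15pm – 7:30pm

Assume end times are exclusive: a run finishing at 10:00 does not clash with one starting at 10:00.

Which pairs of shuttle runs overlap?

M1 & M2, M3 & M4

Two intervals overlap when each starts before the other ends.
Sorted by start: M1, M2, M7, M3, M4, M5, M6, M8.
M2 starts before M1 ends → M1 and M2 overlap.
M7 starts exactly when M1 ends (back-to-back, no overlap) — done with M1.
M7 starts after M2 ends — done with M2.
M3 starts after M7 ends — done with M7.
M4 starts before M3 ends → M3 and M4 overlap.
M5 starts after M3 ends — done with M3.
M5 starts after M4 ends — done with M4.
M6 starts after M5 ends — done with M5.
M8 starts after M6 ends.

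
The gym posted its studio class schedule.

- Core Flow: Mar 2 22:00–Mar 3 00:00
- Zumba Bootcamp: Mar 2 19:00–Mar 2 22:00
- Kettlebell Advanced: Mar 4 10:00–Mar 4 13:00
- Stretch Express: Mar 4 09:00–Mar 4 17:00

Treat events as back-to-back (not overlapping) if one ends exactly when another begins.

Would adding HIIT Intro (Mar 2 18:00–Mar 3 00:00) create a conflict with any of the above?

Zumba Bootcamp: starts Mar 2 19:00 before HIIT Intro ends Mar 3 00:00, and ends Mar 2 22:00 after HIIT Intro starts Mar 2 18:00 → overlap.
Core Flow: starts Mar 2 22:00 before HIIT Intro ends Mar 3 00:00, and ends Mar 3 00:00 after HIIT Intro starts Mar 2 18:00 → overlap.
Stretch Express: starts Mar 4 09:00 at or after HIIT Intro ends Mar 3 00:00 → clear.
Kettlebell Advanced: starts Mar 4 10:00 at or after HIIT Intro ends Mar 3 00:00 → clear.
HIIT Intro overlaps Core Flow, Zumba Bootcamp.

Yes — it overlaps Core Flow, Zumba Bootcamp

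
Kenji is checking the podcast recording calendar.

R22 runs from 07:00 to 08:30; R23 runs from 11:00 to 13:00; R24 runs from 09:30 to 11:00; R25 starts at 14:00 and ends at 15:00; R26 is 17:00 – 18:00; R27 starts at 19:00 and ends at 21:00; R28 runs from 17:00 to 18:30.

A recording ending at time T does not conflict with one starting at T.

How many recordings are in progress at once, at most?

2

Sort all start/end points and keep a running count:
07:00 start R22 → 1
08:30 end R22 → 0
09:30 start R24 → 1
11:00 end R24 → 0
11:00 start R23 → 1
13:00 end R23 → 0
14:00 start R25 → 1
15:00 end R25 → 0
17:00 start R26 → 1
17:00 start R28 → 2
18:00 end R26 → 1
18:30 end R28 → 0
19:00 start R27 → 1
21:00 end R27 → 0
Peak is 2, at 17:00 (R26, R28).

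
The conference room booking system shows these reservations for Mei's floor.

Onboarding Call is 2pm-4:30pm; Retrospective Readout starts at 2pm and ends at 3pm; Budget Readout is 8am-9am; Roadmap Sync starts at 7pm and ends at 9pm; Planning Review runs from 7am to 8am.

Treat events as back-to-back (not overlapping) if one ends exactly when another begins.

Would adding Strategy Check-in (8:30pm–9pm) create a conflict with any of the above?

Planning Review: ends 8am at or before Strategy Check-in starts 8:30pm → clear.
Budget Readout: ends 9am at or before Strategy Check-in starts 8:30pm → clear.
Onboarding Call: ends 4:30pm at or before Strategy Check-in starts 8:30pm → clear.
Retrospective Readout: ends 3pm at or before Strategy Check-in starts 8:30pm → clear.
Roadmap Sync: starts 7pm before Strategy Check-in ends 9pm, and ends 9pm after Strategy Check-in starts 8:30pm → overlap.
Strategy Check-in overlaps Roadmap Sync.

Yes — it overlaps Roadmap Sync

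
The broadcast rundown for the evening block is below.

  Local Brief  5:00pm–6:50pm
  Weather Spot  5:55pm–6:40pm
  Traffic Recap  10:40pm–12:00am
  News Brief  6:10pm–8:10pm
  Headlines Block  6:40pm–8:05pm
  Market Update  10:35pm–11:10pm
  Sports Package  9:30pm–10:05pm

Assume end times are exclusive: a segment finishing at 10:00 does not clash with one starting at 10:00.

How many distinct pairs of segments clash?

6

Sorted by start: Local Brief, Weather Spot, News Brief, Headlines Block, Sports Package, Market Update, Traffic Recap.
Weather Spot starts before Local Brief ends → Local Brief and Weather Spot overlap.
News Brief starts before Local Brief ends → Local Brief and News Brief overlap.
Headlines Block starts before Local Brief ends → Local Brief and Headlines Block overlap.
Sports Package starts after Local Brief ends, so Local Brief has no further overlaps.
News Brief starts before Weather Spot ends → Weather Spot and News Brief overlap.
Headlines Block starts exactly when Weather Spot ends (back-to-back, no overlap), so Weather Spot has no further overlaps.
Headlines Block starts before News Brief ends → News Brief and Headlines Block overlap.
Sports Package starts after News Brief ends, so News Brief has no further overlaps.
Sports Package starts after Headlines Block ends, so Headlines Block has no further overlaps.
Market Update starts after Sports Package ends, so Sports Package has no further overlaps.
Traffic Recap starts before Market Update ends → Market Update and Traffic Recap overlap.
Overlapping pairs: Headlines Block & Local Brief, Headlines Block & News Brief, Local Brief & News Brief, Local Brief & Weather Spot, Market Update & Traffic Recap, News Brief & Weather Spot — 6 in total.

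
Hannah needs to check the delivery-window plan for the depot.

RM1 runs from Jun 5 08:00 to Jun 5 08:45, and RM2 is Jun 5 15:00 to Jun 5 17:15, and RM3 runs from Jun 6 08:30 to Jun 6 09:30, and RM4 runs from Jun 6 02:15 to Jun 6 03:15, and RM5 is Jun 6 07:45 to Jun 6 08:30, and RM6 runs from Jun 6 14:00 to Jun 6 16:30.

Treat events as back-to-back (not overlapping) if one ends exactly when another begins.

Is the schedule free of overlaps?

Sorted by start: RM1, RM2, RM4, RM5, RM3, RM6.
RM2 starts after RM1 ends, so RM1 has no further overlaps.
RM4 starts after RM2 ends, so RM2 has no further overlaps.
RM5 starts after RM4 ends, so RM4 has no further overlaps.
RM3 starts exactly when RM5 ends (back-to-back, no overlap), so RM5 has no further overlaps.
RM6 starts after RM3 ends.
Every pair is clear; the schedule has no overlaps.

Yes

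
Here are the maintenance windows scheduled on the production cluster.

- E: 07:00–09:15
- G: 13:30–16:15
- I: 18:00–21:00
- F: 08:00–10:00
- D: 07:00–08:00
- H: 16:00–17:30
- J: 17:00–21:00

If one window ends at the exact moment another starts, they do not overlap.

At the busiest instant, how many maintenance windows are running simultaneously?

Sweep the timeline, counting +1 at each start and −1 at each end (ends before starts at a tie):
07:00 start D → 1
07:00 start E → 2
08:00 end D → 1
08:00 start F → 2
09:15 end E → 1
10:00 end F → 0
13:30 start G → 1
16:00 start H → 2
16:15 end G → 1
17:00 start J → 2
17:30 end H → 1
18:00 start I → 2
21:00 end I → 1
21:00 end J → 0
Peak is 2, at 07:00 (D, E).

2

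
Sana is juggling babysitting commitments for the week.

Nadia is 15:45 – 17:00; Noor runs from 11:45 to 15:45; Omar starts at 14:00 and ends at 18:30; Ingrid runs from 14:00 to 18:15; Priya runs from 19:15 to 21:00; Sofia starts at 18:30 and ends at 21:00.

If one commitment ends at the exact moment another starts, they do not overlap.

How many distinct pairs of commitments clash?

6

Sorted by start: Noor, Omar, Ingrid, Nadia, Sofia, Priya.
Omar starts before Noor ends → Noor and Omar overlap.
Ingrid starts before Noor ends → Noor and Ingrid overlap.
Nadia starts exactly when Noor ends (back-to-back, no overlap) — done with Noor.
Ingrid starts before Omar ends → Omar and Ingrid overlap.
Nadia starts before Omar ends → Omar and Nadia overlap.
Sofia starts exactly when Omar ends (back-to-back, no overlap) — done with Omar.
Nadia starts before Ingrid ends → Ingrid and Nadia overlap.
Sofia starts after Ingrid ends — done with Ingrid.
Sofia starts after Nadia ends — done with Nadia.
Priya starts before Sofia ends → Sofia and Priya overlap.
Overlapping pairs: Ingrid & Nadia, Ingrid & Noor, Ingrid & Omar, Nadia & Omar, Noor & Omar, Priya & Sofia — 6 in total.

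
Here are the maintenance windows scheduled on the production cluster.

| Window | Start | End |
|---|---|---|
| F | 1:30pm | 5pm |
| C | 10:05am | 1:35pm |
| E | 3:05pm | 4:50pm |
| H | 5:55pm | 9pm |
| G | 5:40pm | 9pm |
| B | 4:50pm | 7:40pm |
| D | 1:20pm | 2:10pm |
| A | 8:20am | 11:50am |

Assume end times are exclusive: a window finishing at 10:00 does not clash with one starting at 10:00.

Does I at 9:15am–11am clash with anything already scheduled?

A: starts 8:20am before I ends 11am, and ends 11:50am after I starts 9:15am → overlap.
C: starts 10:05am before I ends 11am, and ends 1:35pm after I starts 9:15am → overlap.
D: starts 1:20pm at or after I ends 11am → clear.
F: starts 1:30pm at or after I ends 11am → clear.
E: starts 3:05pm at or after I ends 11am → clear.
B: starts 4:50pm at or after I ends 11am → clear.
G: starts 5:40pm at or after I ends 11am → clear.
H: starts 5:55pm at or after I ends 11am → clear.
I overlaps A, C.

Yes — it overlaps A, C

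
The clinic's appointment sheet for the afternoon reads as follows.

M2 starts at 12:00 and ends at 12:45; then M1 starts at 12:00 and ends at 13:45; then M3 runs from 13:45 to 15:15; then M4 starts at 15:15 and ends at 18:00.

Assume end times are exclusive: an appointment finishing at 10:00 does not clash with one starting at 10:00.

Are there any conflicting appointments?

Yes

Sorted by start: M1, M2, M3, M4.
M2 starts before M1 ends → M1 and M2 overlap.
That's a conflict, so the schedule is not conflict-free.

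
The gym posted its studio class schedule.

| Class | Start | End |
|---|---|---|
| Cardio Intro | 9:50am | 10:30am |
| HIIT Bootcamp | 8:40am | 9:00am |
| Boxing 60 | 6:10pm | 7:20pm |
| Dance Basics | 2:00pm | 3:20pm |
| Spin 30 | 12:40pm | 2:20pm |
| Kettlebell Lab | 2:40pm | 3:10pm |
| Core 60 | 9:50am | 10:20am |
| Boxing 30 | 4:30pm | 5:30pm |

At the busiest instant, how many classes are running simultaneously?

2

Walk through starts and ends in time order (an end at T is processed before a start at T):
8:40am start HIIT Bootcamp → 1
9:00am end HIIT Bootcamp → 0
9:50am start Cardio Intro → 1
9:50am start Core 60 → 2
10:20am end Core 60 → 1
10:30am end Cardio Intro → 0
12:40pm start Spin 30 → 1
2:00pm start Dance Basics → 2
2:20pm end Spin 30 → 1
2:40pm start Kettlebell Lab → 2
3:10pm end Kettlebell Lab → 1
3:20pm end Dance Basics → 0
4:30pm start Boxing 30 → 1
5:30pm end Boxing 30 → 0
6:10pm start Boxing 60 → 1
7:20pm end Boxing 60 → 0
Peak is 2, at 9:50am (Cardio Intro, Core 60).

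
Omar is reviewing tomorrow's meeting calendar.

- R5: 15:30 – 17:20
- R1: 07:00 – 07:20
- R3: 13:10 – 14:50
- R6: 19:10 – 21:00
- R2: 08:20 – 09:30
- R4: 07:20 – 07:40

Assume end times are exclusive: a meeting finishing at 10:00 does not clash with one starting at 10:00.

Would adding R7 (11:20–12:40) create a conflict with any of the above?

No — it doesn't clash with anything

R1: ends 07:20 at or before R7 starts 11:20 → clear.
R4: ends 07:40 at or before R7 starts 11:20 → clear.
R2: ends 09:30 at or before R7 starts 11:20 → clear.
R3: starts 13:10 at or after R7 ends 12:40 → clear.
R5: starts 15:30 at or after R7 ends 12:40 → clear.
R6: starts 19:10 at or after R7 ends 12:40 → clear.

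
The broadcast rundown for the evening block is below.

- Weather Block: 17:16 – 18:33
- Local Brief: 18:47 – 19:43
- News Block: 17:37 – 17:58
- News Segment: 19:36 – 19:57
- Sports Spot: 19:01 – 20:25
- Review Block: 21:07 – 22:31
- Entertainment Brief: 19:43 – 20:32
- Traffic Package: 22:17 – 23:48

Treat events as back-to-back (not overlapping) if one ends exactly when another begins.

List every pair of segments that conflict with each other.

Two intervals overlap when each starts before the other ends.
Sorted by start: Weather Block, News Block, Local Brief, Sports Spot, News Segment, Entertainment Brief, Review Block, Traffic Package.
News Block starts before Weather Block ends → Weather Block and News Block overlap.
Local Brief starts after Weather Block ends, so Weather Block has no further overlaps.
Local Brief starts after News Block ends, so News Block has no further overlaps.
Sports Spot starts before Local Brief ends → Local Brief and Sports Spot overlap.
News Segment starts before Local Brief ends → Local Brief and News Segment overlap.
Entertainment Brief starts exactly when Local Brief ends (back-to-back, no overlap), so Local Brief has no further overlaps.
News Segment starts before Sports Spot ends → Sports Spot and News Segment overlap.
Entertainment Brief starts before Sports Spot ends → Sports Spot and Entertainment Brief overlap.
Review Block starts after Sports Spot ends, so Sports Spot has no further overlaps.
Entertainment Brief starts before News Segment ends → News Segment and Entertainment Brief overlap.
Review Block starts after News Segment ends, so News Segment has no further overlaps.
Review Block starts after Entertainment Brief ends, so Entertainment Brief has no further overlaps.
Traffic Package starts before Review Block ends → Review Block and Traffic Package overlap.

Entertainment Brief & News Segment, Entertainment Brief & Sports Spot, Local Brief & News Segment, Local Brief & Sports Spot, News Block & Weather Block, News Segment & Sports Spot, Review Block & Traffic Package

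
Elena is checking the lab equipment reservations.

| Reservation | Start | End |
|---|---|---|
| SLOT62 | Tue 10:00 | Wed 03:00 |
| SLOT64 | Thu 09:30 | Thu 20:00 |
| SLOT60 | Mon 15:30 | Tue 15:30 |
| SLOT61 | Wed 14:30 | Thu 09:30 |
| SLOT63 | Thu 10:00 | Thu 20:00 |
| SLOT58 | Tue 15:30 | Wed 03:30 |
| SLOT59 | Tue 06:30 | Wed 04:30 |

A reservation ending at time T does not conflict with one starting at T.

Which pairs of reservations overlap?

Sorted by start: SLOT60, SLOT59, SLOT62, SLOT58, SLOT61, SLOT64, SLOT63.
SLOT59 starts before SLOT60 ends → SLOT60 and SLOT59 overlap.
SLOT62 starts before SLOT60 ends → SLOT60 and SLOT62 overlap.
SLOT58 starts exactly when SLOT60 ends (back-to-back, no overlap); SLOT60 is clear from here.
SLOT62 starts before SLOT59 ends → SLOT59 and SLOT62 overlap.
SLOT58 starts before SLOT59 ends → SLOT59 and SLOT58 overlap.
SLOT61 starts after SLOT59 ends; SLOT59 is clear from here.
SLOT58 starts before SLOT62 ends → SLOT62 and SLOT58 overlap.
SLOT61 starts after SLOT62 ends; SLOT62 is clear from here.
SLOT61 starts after SLOT58 ends; SLOT58 is clear from here.
SLOT64 starts exactly when SLOT61 ends (back-to-back, no overlap); SLOT61 is clear from here.
SLOT63 starts before SLOT64 ends → SLOT64 and SLOT63 overlap.

SLOT58 & SLOT59, SLOT58 & SLOT62, SLOT59 & SLOT60, SLOT59 & SLOT62, SLOT60 & SLOT62, SLOT63 & SLOT64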